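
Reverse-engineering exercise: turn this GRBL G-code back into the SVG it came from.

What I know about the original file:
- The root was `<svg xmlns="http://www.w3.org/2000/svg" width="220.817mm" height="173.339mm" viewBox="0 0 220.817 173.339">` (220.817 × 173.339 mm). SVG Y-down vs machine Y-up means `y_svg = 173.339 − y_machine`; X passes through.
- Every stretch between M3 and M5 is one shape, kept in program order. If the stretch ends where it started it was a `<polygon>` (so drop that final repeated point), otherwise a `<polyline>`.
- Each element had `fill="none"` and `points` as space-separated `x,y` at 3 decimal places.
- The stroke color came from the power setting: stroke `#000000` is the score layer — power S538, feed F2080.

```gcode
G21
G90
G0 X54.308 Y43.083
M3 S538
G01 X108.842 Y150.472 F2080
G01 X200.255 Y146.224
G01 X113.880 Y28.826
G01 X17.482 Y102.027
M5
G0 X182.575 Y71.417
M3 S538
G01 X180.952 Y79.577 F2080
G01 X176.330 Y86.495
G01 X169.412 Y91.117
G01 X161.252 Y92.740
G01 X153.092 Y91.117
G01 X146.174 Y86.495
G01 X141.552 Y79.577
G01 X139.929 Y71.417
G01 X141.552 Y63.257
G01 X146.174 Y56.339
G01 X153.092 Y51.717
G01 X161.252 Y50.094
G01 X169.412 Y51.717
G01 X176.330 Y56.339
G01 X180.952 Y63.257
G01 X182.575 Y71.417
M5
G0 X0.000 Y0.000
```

<svg xmlns="http://www.w3.org/2000/svg" width="220.817mm" height="173.339mm" viewBox="0 0 220.817 173.339">
  <polyline points="54.308,130.256 108.842,22.867 200.255,27.115 113.880,144.513 17.482,71.312" fill="none" stroke="#000000"/>
  <polygon points="182.575,101.922 180.952,93.762 176.330,86.844 169.412,82.222 161.252,80.599 153.092,82.222 146.174,86.844 141.552,93.762 139.929,101.922 141.552,110.082 146.174,117.000 153.092,121.622 161.252,123.245 169.412,121.622 176.330,117.000 180.952,110.082" fill="none" stroke="#000000"/>
</svg>

y_svg = 173.339 − y_m. Every run uses S538, so all elements get stroke `#000000` (score).

[1] open run; points: 54.308,130.256 108.842,22.867 200.255,27.115 113.880,144.513 17.482,71.312

[2] closed run; points: 182.575,101.922 180.952,93.762 176.330,86.844 169.412,82.222 161.252,80.599 153.092,82.222 146.174,86.844 141.552,93.762 139.929,101.922 141.552,110.082 146.174,117.000 153.092,121.622 161.252,123.245 169.412,121.622 176.330,117.000 180.952,110.082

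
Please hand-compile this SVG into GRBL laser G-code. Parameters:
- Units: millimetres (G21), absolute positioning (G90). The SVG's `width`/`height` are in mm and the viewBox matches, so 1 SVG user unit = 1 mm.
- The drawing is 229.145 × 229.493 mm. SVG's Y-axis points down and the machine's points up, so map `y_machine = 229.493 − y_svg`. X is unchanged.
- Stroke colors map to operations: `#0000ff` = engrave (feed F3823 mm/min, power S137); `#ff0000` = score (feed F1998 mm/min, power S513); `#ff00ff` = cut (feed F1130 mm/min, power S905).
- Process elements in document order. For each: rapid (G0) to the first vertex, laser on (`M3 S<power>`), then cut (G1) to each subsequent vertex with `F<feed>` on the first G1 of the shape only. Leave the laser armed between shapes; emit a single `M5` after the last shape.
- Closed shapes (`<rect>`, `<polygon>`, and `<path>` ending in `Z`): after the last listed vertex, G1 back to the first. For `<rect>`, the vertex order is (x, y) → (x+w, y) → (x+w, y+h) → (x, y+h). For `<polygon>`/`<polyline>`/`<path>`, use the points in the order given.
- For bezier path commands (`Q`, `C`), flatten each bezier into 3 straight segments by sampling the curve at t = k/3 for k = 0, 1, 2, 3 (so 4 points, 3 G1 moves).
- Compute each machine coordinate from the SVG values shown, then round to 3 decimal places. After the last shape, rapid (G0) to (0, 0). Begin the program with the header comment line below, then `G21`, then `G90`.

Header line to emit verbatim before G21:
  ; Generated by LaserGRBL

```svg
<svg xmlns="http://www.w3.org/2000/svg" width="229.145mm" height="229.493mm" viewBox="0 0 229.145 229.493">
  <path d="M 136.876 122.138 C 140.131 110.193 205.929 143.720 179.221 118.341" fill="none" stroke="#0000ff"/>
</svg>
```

; Generated by LaserGRBL
G21
G90
G0 X136.876 Y107.355
M3 S137
G1 X155.236 Y108.009 F3823
G1 X180.836 Y101.542
G1 X179.221 Y111.152
M5
G0 X0.000 Y0.000

viewBox `0 0 229.145 229.493` with mm width/height → 1 unit = 1 mm. Flip: y_m = 229.493 − y_svg.

**Shape 1** — `<path>` cubic bezier, stroke `#0000ff` → engrave (S137, F3823). Control points (SVG): P0=(136.876,122.138), P1=(140.131,110.193), P2=(205.929,143.720), P3=(179.221,118.341); sampled at t=k/3. Machine vertices: (136.876,107.355) → (155.236,108.009) → (180.836,101.542) → (179.221,111.152). Open path.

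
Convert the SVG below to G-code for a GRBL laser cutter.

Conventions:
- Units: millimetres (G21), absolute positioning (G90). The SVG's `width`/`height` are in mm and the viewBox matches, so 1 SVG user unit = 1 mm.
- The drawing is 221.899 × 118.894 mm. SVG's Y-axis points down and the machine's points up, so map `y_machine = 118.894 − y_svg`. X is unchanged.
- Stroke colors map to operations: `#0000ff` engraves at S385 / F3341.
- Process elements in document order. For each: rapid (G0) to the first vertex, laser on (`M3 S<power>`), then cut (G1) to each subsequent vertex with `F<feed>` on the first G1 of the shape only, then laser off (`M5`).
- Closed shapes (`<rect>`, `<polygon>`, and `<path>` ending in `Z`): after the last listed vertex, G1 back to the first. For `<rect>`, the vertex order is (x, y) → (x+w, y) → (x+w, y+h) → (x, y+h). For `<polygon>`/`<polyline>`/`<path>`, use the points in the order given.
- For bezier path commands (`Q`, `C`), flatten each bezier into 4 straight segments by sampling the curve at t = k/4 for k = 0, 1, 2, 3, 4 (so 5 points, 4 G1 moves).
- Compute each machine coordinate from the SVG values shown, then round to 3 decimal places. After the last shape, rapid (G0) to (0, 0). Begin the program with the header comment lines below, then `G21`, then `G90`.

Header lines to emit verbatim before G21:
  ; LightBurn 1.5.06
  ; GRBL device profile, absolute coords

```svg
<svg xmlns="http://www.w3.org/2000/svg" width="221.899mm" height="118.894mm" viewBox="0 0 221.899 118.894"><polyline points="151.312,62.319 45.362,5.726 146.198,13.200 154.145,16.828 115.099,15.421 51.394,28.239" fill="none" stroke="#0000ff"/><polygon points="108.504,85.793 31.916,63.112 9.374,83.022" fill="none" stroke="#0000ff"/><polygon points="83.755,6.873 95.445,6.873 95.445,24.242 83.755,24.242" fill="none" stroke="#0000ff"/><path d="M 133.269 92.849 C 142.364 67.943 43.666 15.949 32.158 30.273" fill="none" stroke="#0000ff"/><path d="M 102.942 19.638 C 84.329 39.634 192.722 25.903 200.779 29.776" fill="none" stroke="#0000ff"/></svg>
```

viewBox `0 0 221.899 118.894` with mm width/height → 1 unit = 1 mm. Flip: y_m = 118.894 − y_svg.

**Shape 1** — `<polyline>` open polyline, stroke `#0000ff` → engrave (S385, F3341). Machine vertices: (151.312,56.575) → (45.362,113.168) → (146.198,105.694) → (154.145,102.066) → (115.099,103.473) → (51.394,90.655). Open path.

**Shape 2** — `<polygon>` closed polygon, stroke `#0000ff` → engrave (S385, F3341). Machine vertices: (108.504,33.101) → (31.916,55.782) → (9.374,35.872) → (108.504,33.101). Closed: final G1 returns to the first vertex.

**Shape 3** — `<polygon>` rectangle, stroke `#0000ff` → engrave (S385, F3341). Machine vertices: (83.755,112.021) → (95.445,112.021) → (95.445,94.652) → (83.755,94.652) → (83.755,112.021). Closed: final G1 returns to the first vertex.

**Shape 4** — `<path>` cubic bezier, stroke `#0000ff` → engrave (S385, F3341). Control points (SVG): P0=(133.269,92.849), P1=(142.364,67.943), P2=(43.666,15.949), P3=(32.158,30.273); sampled at t=k/4. Machine vertices: (133.269,26.045) → (122.926,48.344) → (90.440,72.044) → (54.091,88.389) → (32.158,88.621). Open path.

**Shape 5** — `<path>` cubic bezier, stroke `#0000ff` → engrave (S385, F3341). Control points (SVG): P0=(102.942,19.638), P1=(84.329,39.634), P2=(192.722,25.903), P3=(200.779,29.776); sampled at t=k/4. Machine vertices: (102.942,99.256) → (109.244,89.781) → (141.859,88.141) → (179.475,89.524) → (200.779,89.118). Open path.

; LightBurn 1.5.06
; GRBL device profile, absolute coords
G21
G90
G0 X151.312 Y56.575
M3 S385
G1 X45.362 Y113.168 F3341
G1 X146.198 Y105.694
G1 X154.145 Y102.066
G1 X115.099 Y103.473
G1 X51.394 Y90.655
M5
G0 X108.504 Y33.101
M3 S385
G1 X31.916 Y55.782 F3341
G1 X9.374 Y35.872
G1 X108.504 Y33.101
M5
G0 X83.755 Y112.021
M3 S385
G1 X95.445 Y112.021 F3341
G1 X95.445 Y94.652
G1 X83.755 Y94.652
G1 X83.755 Y112.021
M5
G0 X133.269 Y26.045
M3 S385
G1 X122.926 Y48.344 F3341
G1 X90.440 Y72.044
G1 X54.091 Y88.389
G1 X32.158 Y88.621
M5
G0 X102.942 Y99.256
M3 S385
G1 X109.244 Y89.781 F3341
G1 X141.859 Y88.141
G1 X179.475 Y89.524
G1 X200.779 Y89.118
M5
G0 X0.000 Y0.000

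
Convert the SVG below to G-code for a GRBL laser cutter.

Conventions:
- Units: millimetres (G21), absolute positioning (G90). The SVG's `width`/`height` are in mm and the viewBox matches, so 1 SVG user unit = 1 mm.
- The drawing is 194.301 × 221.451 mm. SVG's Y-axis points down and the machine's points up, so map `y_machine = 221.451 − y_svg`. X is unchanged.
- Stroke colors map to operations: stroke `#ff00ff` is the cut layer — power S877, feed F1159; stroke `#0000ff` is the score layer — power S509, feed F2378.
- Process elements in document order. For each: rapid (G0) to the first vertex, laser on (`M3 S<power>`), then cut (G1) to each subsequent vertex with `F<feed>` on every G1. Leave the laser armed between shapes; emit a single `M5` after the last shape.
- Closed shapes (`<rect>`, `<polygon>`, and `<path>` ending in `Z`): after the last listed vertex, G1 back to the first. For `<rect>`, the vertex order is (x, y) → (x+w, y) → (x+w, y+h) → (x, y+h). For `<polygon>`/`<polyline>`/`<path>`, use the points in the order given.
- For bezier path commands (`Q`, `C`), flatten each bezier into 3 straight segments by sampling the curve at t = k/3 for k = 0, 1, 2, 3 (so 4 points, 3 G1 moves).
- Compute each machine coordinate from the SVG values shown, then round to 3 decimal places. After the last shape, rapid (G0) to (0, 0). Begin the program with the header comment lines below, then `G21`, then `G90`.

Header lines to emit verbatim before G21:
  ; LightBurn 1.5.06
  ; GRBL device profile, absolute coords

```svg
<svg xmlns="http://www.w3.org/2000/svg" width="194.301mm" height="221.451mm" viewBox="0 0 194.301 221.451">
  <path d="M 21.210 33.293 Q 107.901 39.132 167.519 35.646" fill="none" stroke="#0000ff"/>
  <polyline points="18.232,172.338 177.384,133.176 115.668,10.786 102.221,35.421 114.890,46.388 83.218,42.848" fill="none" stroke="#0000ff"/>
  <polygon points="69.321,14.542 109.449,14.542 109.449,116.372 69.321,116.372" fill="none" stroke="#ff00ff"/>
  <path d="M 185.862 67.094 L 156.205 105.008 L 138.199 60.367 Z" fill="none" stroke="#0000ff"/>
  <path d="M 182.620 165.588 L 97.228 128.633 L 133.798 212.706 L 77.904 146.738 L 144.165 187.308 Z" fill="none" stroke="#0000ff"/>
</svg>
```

; LightBurn 1.5.06
; GRBL device profile, absolute coords
G21
G90
G0 X21.210 Y188.158
M3 S509
G1 X75.996 Y185.301 F2378
G1 X124.766 Y184.517 F2378
G1 X167.519 Y185.805 F2378
G0 X18.232 Y49.113
M3 S509
G1 X177.384 Y88.275 F2378
G1 X115.668 Y210.665 F2378
G1 X102.221 Y186.030 F2378
G1 X114.890 Y175.063 F2378
G1 X83.218 Y178.603 F2378
G0 X69.321 Y206.909
M3 S877
G1 X109.449 Y206.909 F1159
G1 X109.449 Y105.079 F1159
G1 X69.321 Y105.079 F1159
G1 X69.321 Y206.909 F1159
G0 X185.862 Y154.357
M3 S509
G1 X156.205 Y116.443 F2378
G1 X138.199 Y161.084 F2378
G1 X185.862 Y154.357 F2378
G0 X182.620 Y55.863
M3 S509
G1 X97.228 Y92.818 F2378
G1 X133.798 Y8.745 F2378
G1 X77.904 Y74.713 F2378
G1 X144.165 Y34.143 F2378
G1 X182.620 Y55.863 F2378
M5
G0 X0.000 Y0.000

Since the viewBox matches the mm dimensions, user units are millimetres directly. The only transform is the Y-flip y_m = 221.451 − y_svg.

Shape 1 is a quadratic bezier drawn with `<path>`. Its stroke #0000ff means score at S509, F2378. After flipping Y the toolpath is (21.210,188.158) → (75.996,185.301) → (124.766,184.517) → (167.519,185.805).

Shape 2 is a open polyline drawn with `<polyline>`. Its stroke #0000ff means score at S509, F2378. After flipping Y the toolpath is (18.232,49.113) → (177.384,88.275) → (115.668,210.665) → (102.221,186.030) → (114.890,175.063) → (83.218,178.603).

Shape 3 is a rectangle drawn with `<polygon>`. Its stroke #ff00ff means cut at S877, F1159. After flipping Y the toolpath is (69.321,206.909) → (109.449,206.909) → (109.449,105.079) → (69.321,105.079) → (69.321,206.909), returning to the start.

Shape 4 is a regular polygon drawn with `<path>`. Its stroke #0000ff means score at S509, F2378. After flipping Y the toolpath is (185.862,154.357) → (156.205,116.443) → (138.199,161.084) → (185.862,154.357), returning to the start.

Shape 5 is a closed polygon drawn with `<path>`. Its stroke #0000ff means score at S509, F2378. After flipping Y the toolpath is (182.620,55.863) → (97.228,92.818) → (133.798,8.745) → (77.904,74.713) → (144.165,34.143) → (182.620,55.863), returning to the start.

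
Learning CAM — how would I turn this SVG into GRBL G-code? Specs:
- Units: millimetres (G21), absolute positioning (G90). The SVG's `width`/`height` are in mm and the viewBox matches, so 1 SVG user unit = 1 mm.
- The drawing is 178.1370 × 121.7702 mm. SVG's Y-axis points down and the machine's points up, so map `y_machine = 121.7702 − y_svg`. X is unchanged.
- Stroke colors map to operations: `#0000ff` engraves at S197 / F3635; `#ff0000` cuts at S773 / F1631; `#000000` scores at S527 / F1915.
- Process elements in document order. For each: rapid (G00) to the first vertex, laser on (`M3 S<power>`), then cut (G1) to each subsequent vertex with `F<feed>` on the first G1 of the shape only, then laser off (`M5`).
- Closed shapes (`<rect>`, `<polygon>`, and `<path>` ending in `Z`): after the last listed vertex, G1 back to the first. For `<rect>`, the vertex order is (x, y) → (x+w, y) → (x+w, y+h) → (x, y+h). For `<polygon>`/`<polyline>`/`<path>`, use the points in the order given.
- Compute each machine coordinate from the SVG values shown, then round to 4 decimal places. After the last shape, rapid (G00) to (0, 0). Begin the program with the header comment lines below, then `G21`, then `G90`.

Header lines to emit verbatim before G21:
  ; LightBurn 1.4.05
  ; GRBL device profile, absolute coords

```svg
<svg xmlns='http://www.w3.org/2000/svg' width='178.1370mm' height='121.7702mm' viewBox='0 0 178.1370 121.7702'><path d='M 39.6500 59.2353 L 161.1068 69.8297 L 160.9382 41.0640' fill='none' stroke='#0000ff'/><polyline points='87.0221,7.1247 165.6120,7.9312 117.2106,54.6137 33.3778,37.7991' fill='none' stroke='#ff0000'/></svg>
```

; LightBurn 1.4.05
; GRBL device profile, absolute coords
G21
G90
G00 X39.6500 Y62.5349
M3 S197
G1 X161.1068 Y51.9405 F3635
G1 X160.9382 Y80.7062
M5
G00 X87.0221 Y114.6455
M3 S773
G1 X165.6120 Y113.8390 F1631
G1 X117.2106 Y67.1565
G1 X33.3778 Y83.9711
M5
G00 X0.0000 Y0.0000

Since the viewBox matches the mm dimensions, user units are millimetres directly. The only transform is the Y-flip y_m = 121.7702 − y_svg.

Shape 1 is a open polyline drawn with `<path>`. Its stroke #0000ff means engrave at S197, F3635. After flipping Y the toolpath is (39.6500,62.5349) → (161.1068,51.9405) → (160.9382,80.7062).

Shape 2 is a open polyline drawn with `<polyline>`. Its stroke #ff0000 means cut at S773, F1631. After flipping Y the toolpath is (87.0221,114.6455) → (165.6120,113.8390) → (117.2106,67.1565) → (33.3778,83.9711).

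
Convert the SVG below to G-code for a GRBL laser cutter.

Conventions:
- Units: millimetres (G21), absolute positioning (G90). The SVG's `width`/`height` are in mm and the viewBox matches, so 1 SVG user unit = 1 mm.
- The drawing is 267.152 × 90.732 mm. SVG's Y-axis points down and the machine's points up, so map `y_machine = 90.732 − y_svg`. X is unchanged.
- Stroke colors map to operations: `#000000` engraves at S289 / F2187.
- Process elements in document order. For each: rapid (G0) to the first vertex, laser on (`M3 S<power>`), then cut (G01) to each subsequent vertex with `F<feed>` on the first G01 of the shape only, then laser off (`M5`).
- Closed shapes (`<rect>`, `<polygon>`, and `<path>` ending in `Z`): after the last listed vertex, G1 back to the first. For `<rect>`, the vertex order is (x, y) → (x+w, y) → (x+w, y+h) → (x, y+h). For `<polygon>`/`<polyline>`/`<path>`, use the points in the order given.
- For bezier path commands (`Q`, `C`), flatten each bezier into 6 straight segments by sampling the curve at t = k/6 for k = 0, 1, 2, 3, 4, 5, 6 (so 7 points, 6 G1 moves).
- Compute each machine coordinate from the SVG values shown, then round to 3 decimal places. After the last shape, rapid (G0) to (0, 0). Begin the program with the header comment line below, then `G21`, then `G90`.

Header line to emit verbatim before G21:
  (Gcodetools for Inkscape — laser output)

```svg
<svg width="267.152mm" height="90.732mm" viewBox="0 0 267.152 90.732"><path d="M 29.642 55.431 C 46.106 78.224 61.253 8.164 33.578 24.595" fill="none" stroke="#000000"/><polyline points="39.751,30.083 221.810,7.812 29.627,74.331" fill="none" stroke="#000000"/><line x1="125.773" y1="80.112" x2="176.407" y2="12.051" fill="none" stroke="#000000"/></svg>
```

viewBox `0 0 267.152 90.732` with mm width/height → 1 unit = 1 mm. Flip: y_m = 90.732 − y_svg.

**Shape 1** — `<path>` cubic bezier, stroke `#000000` → engrave (S289, F2187). Control points (SVG): P0=(29.642,55.431), P1=(46.106,78.224), P2=(61.253,8.164), P3=(33.578,24.595); sampled at t=k/6. Machine vertices: (29.642,35.301) → (37.572,30.812) → (44.130,36.817) → (48.162,48.333) → (48.516,60.380) → (44.039,67.975) → (33.578,66.137). Open path.

**Shape 2** — `<polyline>` open polyline, stroke `#000000` → engrave (S289, F2187). Machine vertices: (39.751,60.649) → (221.810,82.920) → (29.627,16.401). Open path.

**Shape 3** — `<line>` line segment, stroke `#000000` → engrave (S289, F2187). Machine vertices: (125.773,10.620) → (176.407,78.681). Open path.

(Gcodetools for Inkscape — laser output)
G21
G90
G0 X29.642 Y35.301
M3 S289
G01 X37.572 Y30.812 F2187
G01 X44.130 Y36.817
G01 X48.162 Y48.333
G01 X48.516 Y60.380
G01 X44.039 Y67.975
G01 X33.578 Y66.137
M5
G0 X39.751 Y60.649
M3 S289
G01 X221.810 Y82.920 F2187
G01 X29.627 Y16.401
M5
G0 X125.773 Y10.620
M3 S289
G01 X176.407 Y78.681 F2187
M5
G0 X0.000 Y0.000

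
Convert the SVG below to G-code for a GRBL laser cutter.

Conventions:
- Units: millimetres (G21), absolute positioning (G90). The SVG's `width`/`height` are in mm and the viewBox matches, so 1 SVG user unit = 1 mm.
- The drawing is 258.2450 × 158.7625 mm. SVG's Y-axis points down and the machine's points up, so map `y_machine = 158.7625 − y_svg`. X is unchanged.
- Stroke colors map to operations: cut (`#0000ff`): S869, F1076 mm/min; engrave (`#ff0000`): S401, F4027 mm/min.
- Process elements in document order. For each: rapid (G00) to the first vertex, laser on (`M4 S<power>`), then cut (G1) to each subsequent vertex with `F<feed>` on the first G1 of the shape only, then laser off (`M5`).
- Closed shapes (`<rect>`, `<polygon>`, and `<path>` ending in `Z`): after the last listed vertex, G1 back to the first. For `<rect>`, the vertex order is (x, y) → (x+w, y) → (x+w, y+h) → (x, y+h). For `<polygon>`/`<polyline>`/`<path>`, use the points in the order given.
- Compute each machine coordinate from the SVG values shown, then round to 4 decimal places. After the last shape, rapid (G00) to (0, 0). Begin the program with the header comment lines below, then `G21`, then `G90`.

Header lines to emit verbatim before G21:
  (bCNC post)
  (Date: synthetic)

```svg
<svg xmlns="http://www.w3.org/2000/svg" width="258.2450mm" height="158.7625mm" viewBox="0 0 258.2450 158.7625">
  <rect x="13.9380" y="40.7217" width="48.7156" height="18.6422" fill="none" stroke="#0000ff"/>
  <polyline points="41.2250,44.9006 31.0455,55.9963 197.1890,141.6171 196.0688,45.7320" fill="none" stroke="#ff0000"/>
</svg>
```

Since the viewBox matches the mm dimensions, user units are millimetres directly. The only transform is the Y-flip y_m = 158.7625 − y_svg.

Shape 1 is a rectangle drawn with `<rect>`. Its stroke #0000ff means cut at S869, F1076. After flipping Y the toolpath is (13.9380,118.0408) → (62.6536,118.0408) → (62.6536,99.3986) → (13.9380,99.3986) → (13.9380,118.0408), returning to the start.

Shape 2 is a open polyline drawn with `<polyline>`. Its stroke #ff0000 means engrave at S401, F4027. After flipping Y the toolpath is (41.2250,113.8619) → (31.0455,102.7662) → (197.1890,17.1454) → (196.0688,113.0305).

(bCNC post)
(Date: synthetic)
G21
G90
G00 X13.9380 Y118.0408
M4 S869
G1 X62.6536 Y118.0408 F1076
G1 X62.6536 Y99.3986
G1 X13.9380 Y99.3986
G1 X13.9380 Y118.0408
M5
G00 X41.2250 Y113.8619
M4 S401
G1 X31.0455 Y102.7662 F4027
G1 X197.1890 Y17.1454
G1 X196.0688 Y113.0305
M5
G00 X0.0000 Y0.0000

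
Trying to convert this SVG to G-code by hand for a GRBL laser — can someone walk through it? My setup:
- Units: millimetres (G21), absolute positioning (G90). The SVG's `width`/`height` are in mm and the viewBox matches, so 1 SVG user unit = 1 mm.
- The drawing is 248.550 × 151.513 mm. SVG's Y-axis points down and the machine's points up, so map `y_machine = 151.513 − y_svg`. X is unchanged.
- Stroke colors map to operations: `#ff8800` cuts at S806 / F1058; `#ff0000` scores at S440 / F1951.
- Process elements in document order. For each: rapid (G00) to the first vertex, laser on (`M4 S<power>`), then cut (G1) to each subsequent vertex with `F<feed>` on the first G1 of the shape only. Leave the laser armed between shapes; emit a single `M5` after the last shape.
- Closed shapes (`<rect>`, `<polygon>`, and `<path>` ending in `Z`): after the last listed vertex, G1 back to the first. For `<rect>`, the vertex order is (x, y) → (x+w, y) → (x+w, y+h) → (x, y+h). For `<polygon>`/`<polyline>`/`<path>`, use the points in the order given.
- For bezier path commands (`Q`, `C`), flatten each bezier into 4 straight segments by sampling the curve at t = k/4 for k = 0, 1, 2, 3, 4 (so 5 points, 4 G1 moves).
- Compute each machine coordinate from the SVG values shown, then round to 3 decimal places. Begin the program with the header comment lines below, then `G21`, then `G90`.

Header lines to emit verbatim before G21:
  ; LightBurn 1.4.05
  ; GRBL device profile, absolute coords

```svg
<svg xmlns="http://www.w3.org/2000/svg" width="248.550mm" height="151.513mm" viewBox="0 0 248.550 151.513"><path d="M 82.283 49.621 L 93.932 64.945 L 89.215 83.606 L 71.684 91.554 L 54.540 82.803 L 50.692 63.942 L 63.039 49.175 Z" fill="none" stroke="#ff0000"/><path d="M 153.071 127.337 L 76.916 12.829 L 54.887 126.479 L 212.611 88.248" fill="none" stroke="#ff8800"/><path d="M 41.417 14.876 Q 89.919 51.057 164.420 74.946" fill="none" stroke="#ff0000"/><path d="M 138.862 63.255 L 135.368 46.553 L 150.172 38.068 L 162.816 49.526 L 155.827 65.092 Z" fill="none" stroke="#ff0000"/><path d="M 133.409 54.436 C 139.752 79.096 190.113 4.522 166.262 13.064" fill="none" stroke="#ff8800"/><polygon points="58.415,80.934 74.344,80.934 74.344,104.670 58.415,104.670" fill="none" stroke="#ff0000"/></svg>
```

Since the viewBox matches the mm dimensions, user units are millimetres directly. The only transform is the Y-flip y_m = 151.513 − y_svg.

Shape 1 is a regular polygon drawn with `<path>`. Its stroke #ff0000 means score at S440, F1951. After flipping Y the toolpath is (82.283,101.892) → (93.932,86.568) → (89.215,67.907) → (71.684,59.959) → (54.540,68.710) → (50.692,87.571) → (63.039,102.338) → (82.283,101.892), returning to the start.

Shape 2 is a open polyline drawn with `<path>`. Its stroke #ff8800 means cut at S806, F1058. After flipping Y the toolpath is (153.071,24.176) → (76.916,138.684) → (54.887,25.034) → (212.611,63.265).

Shape 3 is a quadratic bezier drawn with `<path>`. Its stroke #ff0000 means score at S440, F1951. After flipping Y the toolpath is (41.417,136.637) → (67.293,119.315) → (96.419,103.529) → (128.794,89.280) → (164.420,76.567).

Shape 4 is a regular polygon drawn with `<path>`. Its stroke #ff0000 means score at S440, F1951. After flipping Y the toolpath is (138.862,88.258) → (135.368,104.960) → (150.172,113.445) → (162.816,101.987) → (155.827,86.421) → (138.862,88.258), returning to the start.

Shape 5 is a cubic bezier drawn with `<path>`. Its stroke #ff8800 means cut at S806, F1058. After flipping Y the toolpath is (133.409,97.077) → (144.572,94.339) → (161.158,111.719) → (172.083,132.120) → (166.262,138.449).

Shape 6 is a rectangle drawn with `<polygon>`. Its stroke #ff0000 means score at S440, F1951. After flipping Y the toolpath is (58.415,70.579) → (74.344,70.579) → (74.344,46.843) → (58.415,46.843) → (58.415,70.579), returning to the start.

; LightBurn 1.4.05
; GRBL device profile, absolute coords
G21
G90
G00 X82.283 Y101.892
M4 S440
G1 X93.932 Y86.568 F1951
G1 X89.215 Y67.907
G1 X71.684 Y59.959
G1 X54.540 Y68.710
G1 X50.692 Y87.571
G1 X63.039 Y102.338
G1 X82.283 Y101.892
G00 X153.071 Y24.176
M4 S806
G1 X76.916 Y138.684 F1058
G1 X54.887 Y25.034
G1 X212.611 Y63.265
G00 X41.417 Y136.637
M4 S440
G1 X67.293 Y119.315 F1951
G1 X96.419 Y103.529
G1 X128.794 Y89.280
G1 X164.420 Y76.567
G00 X138.862 Y88.258
M4 S440
G1 X135.368 Y104.960 F1951
G1 X150.172 Y113.445
G1 X162.816 Y101.987
G1 X155.827 Y86.421
G1 X138.862 Y88.258
G00 X133.409 Y97.077
M4 S806
G1 X144.572 Y94.339 F1058
G1 X161.158 Y111.719
G1 X172.083 Y132.120
G1 X166.262 Y138.449
G00 X58.415 Y70.579
M4 S440
G1 X74.344 Y70.579 F1951
G1 X74.344 Y46.843
G1 X58.415 Y46.843
G1 X58.415 Y70.579
M5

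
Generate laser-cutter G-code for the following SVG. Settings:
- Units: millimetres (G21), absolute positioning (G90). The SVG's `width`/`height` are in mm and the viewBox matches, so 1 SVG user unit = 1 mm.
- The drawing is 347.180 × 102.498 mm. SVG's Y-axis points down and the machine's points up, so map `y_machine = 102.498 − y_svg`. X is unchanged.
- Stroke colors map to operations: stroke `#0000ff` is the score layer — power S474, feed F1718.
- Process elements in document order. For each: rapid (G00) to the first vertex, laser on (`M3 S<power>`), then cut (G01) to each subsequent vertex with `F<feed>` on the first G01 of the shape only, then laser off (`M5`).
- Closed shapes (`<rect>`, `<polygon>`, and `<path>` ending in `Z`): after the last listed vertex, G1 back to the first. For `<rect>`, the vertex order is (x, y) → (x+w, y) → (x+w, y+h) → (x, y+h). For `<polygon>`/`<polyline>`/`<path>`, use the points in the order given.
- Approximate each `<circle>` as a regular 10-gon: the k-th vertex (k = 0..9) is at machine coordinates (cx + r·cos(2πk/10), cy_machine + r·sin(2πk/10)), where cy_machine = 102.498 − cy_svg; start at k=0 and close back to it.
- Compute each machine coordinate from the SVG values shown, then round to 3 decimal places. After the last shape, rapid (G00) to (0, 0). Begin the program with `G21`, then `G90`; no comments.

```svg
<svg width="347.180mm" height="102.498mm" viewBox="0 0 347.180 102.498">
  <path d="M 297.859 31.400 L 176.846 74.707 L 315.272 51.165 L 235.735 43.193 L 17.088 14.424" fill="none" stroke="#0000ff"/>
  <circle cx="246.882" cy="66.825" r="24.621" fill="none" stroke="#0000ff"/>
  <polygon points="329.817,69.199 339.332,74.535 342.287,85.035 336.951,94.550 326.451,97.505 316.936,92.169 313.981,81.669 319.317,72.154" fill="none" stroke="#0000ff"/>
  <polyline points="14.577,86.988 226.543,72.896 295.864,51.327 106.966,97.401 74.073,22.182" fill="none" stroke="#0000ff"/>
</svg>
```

G21
G90
G00 X297.859 Y71.098
M3 S474
G01 X176.846 Y27.791 F1718
G01 X315.272 Y51.333
G01 X235.735 Y59.305
G01 X17.088 Y88.074
M5
G00 X271.503 Y35.673
M3 S474
G01 X266.801 Y50.145 F1718
G01 X254.490 Y59.089
G01 X239.274 Y59.089
G01 X226.963 Y50.145
G01 X222.261 Y35.673
G01 X226.963 Y21.201
G01 X239.274 Y12.257
G01 X254.490 Y12.257
G01 X266.801 Y21.201
G01 X271.503 Y35.673
M5
G00 X329.817 Y33.299
M3 S474
G01 X339.332 Y27.963 F1718
G01 X342.287 Y17.463
G01 X336.951 Y7.948
G01 X326.451 Y4.993
G01 X316.936 Y10.329
G01 X313.981 Y20.829
G01 X319.317 Y30.344
G01 X329.817 Y33.299
M5
G00 X14.577 Y15.510
M3 S474
G01 X226.543 Y29.602 F1718
G01 X295.864 Y51.171
G01 X106.966 Y5.097
G01 X74.073 Y80.316
M5
G00 X0.000 Y0.000

Since the viewBox matches the mm dimensions, user units are millimetres directly. The only transform is the Y-flip y_m = 102.498 − y_svg.

Shape 1 is a open polyline drawn with `<path>`. Its stroke #0000ff means score at S474, F1718. After flipping Y the toolpath is (297.859,71.098) → (176.846,27.791) → (315.272,51.333) → (235.735,59.305) → (17.088,88.074).

Shape 2 is a circle drawn with `<circle>`. Its stroke #0000ff means score at S474, F1718. After flipping Y the toolpath is (271.503,35.673) → (266.801,50.145) → (254.490,59.089) → (239.274,59.089) → (226.963,50.145) → (222.261,35.673) → (226.963,21.201) → (239.274,12.257) → (254.490,12.257) → (266.801,21.201) → (271.503,35.673), returning to the start.

Shape 3 is a regular polygon drawn with `<polygon>`. Its stroke #0000ff means score at S474, F1718. After flipping Y the toolpath is (329.817,33.299) → (339.332,27.963) → (342.287,17.463) → (336.951,7.948) → (326.451,4.993) → (316.936,10.329) → (313.981,20.829) → (319.317,30.344) → (329.817,33.299), returning to the start.

Shape 4 is a open polyline drawn with `<polyline>`. Its stroke #0000ff means score at S474, F1718. After flipping Y the toolpath is (14.577,15.510) → (226.543,29.602) → (295.864,51.171) → (106.966,5.097) → (74.073,80.316).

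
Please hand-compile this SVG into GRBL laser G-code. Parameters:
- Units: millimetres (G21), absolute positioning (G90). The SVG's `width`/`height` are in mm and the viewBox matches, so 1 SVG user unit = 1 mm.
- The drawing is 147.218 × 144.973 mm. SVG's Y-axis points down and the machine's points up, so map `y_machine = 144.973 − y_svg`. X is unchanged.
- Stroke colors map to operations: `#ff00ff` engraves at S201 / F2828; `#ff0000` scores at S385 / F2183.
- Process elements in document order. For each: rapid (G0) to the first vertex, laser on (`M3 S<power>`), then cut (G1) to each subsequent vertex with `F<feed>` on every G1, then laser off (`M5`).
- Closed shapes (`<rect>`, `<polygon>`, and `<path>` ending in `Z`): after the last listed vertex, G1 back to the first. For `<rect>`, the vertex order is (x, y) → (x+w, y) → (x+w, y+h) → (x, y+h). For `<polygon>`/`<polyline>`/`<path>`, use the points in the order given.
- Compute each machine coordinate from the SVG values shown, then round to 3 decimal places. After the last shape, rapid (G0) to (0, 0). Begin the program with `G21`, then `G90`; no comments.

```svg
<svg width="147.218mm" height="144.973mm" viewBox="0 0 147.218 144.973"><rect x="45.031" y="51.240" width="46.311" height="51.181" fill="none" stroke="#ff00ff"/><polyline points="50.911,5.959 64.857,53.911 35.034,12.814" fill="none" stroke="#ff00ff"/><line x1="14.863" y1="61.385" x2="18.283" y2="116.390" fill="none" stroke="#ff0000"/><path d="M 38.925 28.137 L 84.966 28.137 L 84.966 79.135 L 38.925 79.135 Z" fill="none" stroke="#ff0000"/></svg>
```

G21
G90
G0 X45.031 Y93.733
M3 S201
G1 X91.342 Y93.733 F2828
G1 X91.342 Y42.552 F2828
G1 X45.031 Y42.552 F2828
G1 X45.031 Y93.733 F2828
M5
G0 X50.911 Y139.014
M3 S201
G1 X64.857 Y91.062 F2828
G1 X35.034 Y132.159 F2828
M5
G0 X14.863 Y83.588
M3 S385
G1 X18.283 Y28.583 F2183
M5
G0 X38.925 Y116.836
M3 S385
G1 X84.966 Y116.836 F2183
G1 X84.966 Y65.838 F2183
G1 X38.925 Y65.838 F2183
G1 X38.925 Y116.836 F2183
M5
G0 X0.000 Y0.000

Since the viewBox matches the mm dimensions, user units are millimetres directly. The only transform is the Y-flip y_m = 144.973 − y_svg.

Shape 1 is a rectangle drawn with `<rect>`. Its stroke #ff00ff means engrave at S201, F2828. After flipping Y the toolpath is (45.031,93.733) → (91.342,93.733) → (91.342,42.552) → (45.031,42.552) → (45.031,93.733), returning to the start.

Shape 2 is a open polyline drawn with `<polyline>`. Its stroke #ff00ff means engrave at S201, F2828. After flipping Y the toolpath is (50.911,139.014) → (64.857,91.062) → (35.034,132.159).

Shape 3 is a line segment drawn with `<line>`. Its stroke #ff0000 means score at S385, F2183. After flipping Y the toolpath is (14.863,83.588) → (18.283,28.583).

Shape 4 is a rectangle drawn with `<path>`. Its stroke #ff0000 means score at S385, F2183. After flipping Y the toolpath is (38.925,116.836) → (84.966,116.836) → (84.966,65.838) → (38.925,65.838) → (38.925,116.836), returning to the start.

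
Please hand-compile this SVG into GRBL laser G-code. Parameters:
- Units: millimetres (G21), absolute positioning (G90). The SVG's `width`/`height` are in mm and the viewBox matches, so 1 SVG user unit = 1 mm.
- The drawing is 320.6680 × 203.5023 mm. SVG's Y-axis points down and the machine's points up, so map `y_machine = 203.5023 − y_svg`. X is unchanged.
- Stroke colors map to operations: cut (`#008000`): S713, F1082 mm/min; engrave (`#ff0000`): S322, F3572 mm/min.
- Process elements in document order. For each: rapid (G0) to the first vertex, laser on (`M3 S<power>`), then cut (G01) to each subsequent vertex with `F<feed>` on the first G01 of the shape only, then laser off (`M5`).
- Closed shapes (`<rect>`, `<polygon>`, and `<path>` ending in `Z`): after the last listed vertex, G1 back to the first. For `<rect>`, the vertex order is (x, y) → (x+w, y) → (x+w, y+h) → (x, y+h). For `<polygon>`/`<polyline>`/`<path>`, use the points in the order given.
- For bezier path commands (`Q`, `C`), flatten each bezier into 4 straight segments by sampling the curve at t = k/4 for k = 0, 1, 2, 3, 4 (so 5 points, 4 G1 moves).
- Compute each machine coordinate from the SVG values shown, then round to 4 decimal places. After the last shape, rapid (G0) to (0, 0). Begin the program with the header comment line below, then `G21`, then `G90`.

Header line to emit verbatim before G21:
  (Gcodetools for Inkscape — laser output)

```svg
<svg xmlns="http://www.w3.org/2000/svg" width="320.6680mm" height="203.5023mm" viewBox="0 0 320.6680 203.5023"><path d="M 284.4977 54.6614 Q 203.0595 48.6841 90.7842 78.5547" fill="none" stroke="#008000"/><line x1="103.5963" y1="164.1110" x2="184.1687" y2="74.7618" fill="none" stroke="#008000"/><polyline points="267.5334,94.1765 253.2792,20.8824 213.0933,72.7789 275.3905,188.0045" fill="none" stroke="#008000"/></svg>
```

Since the viewBox matches the mm dimensions, user units are millimetres directly. The only transform is the Y-flip y_m = 203.5023 − y_svg.

Shape 1 is a quadratic bezier drawn with `<path>`. Its stroke #008000 means cut at S713, F1082. After flipping Y the toolpath is (284.4977,148.8409) → (241.8513,149.5891) → (195.3502,145.8562) → (144.9945,137.6424) → (90.7842,124.9476).

Shape 2 is a line segment drawn with `<line>`. Its stroke #008000 means cut at S713, F1082. After flipping Y the toolpath is (103.5963,39.3913) → (184.1687,128.7405).

Shape 3 is a open polyline drawn with `<polyline>`. Its stroke #008000 means cut at S713, F1082. After flipping Y the toolpath is (267.5334,109.3258) → (253.2792,182.6199) → (213.0933,130.7234) → (275.3905,15.4978).

(Gcodetools for Inkscape — laser output)
G21
G90
G0 X284.4977 Y148.8409
M3 S713
G01 X241.8513 Y149.5891 F1082
G01 X195.3502 Y145.8562
G01 X144.9945 Y137.6424
G01 X90.7842 Y124.9476
M5
G0 X103.5963 Y39.3913
M3 S713
G01 X184.1687 Y128.7405 F1082
M5
G0 X267.5334 Y109.3258
M3 S713
G01 X253.2792 Y182.6199 F1082
G01 X213.0933 Y130.7234
G01 X275.3905 Y15.4978
M5
G0 X0.0000 Y0.0000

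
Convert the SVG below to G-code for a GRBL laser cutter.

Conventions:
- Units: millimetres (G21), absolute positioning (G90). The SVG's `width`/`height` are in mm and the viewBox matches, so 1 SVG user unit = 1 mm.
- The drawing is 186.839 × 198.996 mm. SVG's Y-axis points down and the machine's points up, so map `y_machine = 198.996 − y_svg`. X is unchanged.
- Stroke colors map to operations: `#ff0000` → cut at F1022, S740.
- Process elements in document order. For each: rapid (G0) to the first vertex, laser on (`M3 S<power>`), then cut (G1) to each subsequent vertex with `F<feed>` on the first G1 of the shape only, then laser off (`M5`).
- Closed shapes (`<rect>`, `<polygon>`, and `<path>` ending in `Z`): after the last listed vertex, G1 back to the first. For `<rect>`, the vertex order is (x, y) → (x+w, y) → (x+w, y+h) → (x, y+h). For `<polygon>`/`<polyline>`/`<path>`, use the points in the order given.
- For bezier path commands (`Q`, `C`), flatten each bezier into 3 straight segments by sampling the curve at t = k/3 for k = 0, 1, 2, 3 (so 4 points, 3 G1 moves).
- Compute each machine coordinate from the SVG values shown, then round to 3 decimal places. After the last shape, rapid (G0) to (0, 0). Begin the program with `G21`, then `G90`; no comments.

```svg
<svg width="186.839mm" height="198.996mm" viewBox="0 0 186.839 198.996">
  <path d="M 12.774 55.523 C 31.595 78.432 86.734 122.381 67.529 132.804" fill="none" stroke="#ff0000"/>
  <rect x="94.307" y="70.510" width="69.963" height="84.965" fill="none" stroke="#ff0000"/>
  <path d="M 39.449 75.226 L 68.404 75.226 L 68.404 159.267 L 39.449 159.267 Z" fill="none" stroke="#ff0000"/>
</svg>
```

G21
G90
G0 X12.774 Y143.473
M3 S740
G1 X39.602 Y115.572 F1022
G1 X66.051 Y85.769
G1 X67.529 Y66.192
M5
G0 X94.307 Y128.486
M3 S740
G1 X164.270 Y128.486 F1022
G1 X164.270 Y43.521
G1 X94.307 Y43.521
G1 X94.307 Y128.486
M5
G0 X39.449 Y123.770
M3 S740
G1 X68.404 Y123.770 F1022
G1 X68.404 Y39.729
G1 X39.449 Y39.729
G1 X39.449 Y123.770
M5
G0 X0.000 Y0.000

viewBox `0 0 186.839 198.996` with mm width/height → 1 unit = 1 mm. Flip: y_m = 198.996 − y_svg.

**Shape 1** — `<path>` cubic bezier, stroke `#ff0000` → cut (S740, F1022). Control points (SVG): P0=(12.774,55.523), P1=(31.595,78.432), P2=(86.734,122.381), P3=(67.529,132.804); sampled at t=k/3. Machine vertices: (12.774,143.473) → (39.602,115.572) → (66.051,85.769) → (67.529,66.192). Open path.

**Shape 2** — `<rect>` rectangle, stroke `#ff0000` → cut (S740, F1022). Machine vertices: (94.307,128.486) → (164.270,128.486) → (164.270,43.521) → (94.307,43.521) → (94.307,128.486). Closed: final G1 returns to the first vertex.

**Shape 3** — `<path>` rectangle, stroke `#ff0000` → cut (S740, F1022). Machine vertices: (39.449,123.770) → (68.404,123.770) → (68.404,39.729) → (39.449,39.729) → (39.449,123.770). Closed: final G1 returns to the first vertex.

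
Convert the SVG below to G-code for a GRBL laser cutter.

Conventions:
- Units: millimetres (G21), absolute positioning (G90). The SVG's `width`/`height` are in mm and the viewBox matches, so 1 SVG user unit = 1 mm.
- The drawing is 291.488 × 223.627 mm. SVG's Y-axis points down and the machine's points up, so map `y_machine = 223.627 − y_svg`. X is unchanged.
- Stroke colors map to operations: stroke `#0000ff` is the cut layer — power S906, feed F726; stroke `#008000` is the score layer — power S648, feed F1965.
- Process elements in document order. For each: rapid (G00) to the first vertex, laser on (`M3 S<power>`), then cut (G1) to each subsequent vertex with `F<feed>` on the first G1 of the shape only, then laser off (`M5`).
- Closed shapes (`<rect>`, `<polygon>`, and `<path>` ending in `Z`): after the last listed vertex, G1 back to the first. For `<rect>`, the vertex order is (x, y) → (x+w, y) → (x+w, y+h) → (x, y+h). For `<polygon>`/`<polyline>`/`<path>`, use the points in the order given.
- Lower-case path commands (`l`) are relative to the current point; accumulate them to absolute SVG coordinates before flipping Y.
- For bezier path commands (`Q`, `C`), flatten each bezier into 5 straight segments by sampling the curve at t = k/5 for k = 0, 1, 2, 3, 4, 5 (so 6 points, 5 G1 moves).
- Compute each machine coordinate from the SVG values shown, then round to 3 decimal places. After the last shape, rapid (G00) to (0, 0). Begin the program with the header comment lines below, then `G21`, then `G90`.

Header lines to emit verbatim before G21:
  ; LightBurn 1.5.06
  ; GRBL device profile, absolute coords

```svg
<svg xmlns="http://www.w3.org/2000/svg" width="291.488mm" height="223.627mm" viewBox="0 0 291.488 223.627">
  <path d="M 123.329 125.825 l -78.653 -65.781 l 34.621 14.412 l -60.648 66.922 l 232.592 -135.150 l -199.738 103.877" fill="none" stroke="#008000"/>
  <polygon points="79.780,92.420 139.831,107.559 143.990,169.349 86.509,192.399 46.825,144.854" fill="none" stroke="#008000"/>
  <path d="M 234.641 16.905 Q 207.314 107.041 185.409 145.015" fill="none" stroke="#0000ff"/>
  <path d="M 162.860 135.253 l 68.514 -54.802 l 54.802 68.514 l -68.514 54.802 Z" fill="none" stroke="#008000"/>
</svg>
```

viewBox `0 0 291.488 223.627` with mm width/height → 1 unit = 1 mm. Flip: y_m = 223.627 − y_svg.

**Shape 1** — `<path>` open polyline, stroke `#008000` → score (S648, F1965). Machine vertices: (123.329,97.802) → (44.676,163.583) → (79.297,149.171) → (18.649,82.249) → (251.241,217.399) → (51.503,113.522). Open path.

**Shape 2** — `<polygon>` regular polygon, stroke `#008000` → score (S648, F1965). Machine vertices: (79.780,131.207) → (139.831,116.068) → (143.990,54.278) → (86.509,31.228) → (46.825,78.773) → (79.780,131.207). Closed: final G1 returns to the first vertex.

**Shape 3** — `<path>` quadratic bezier, stroke `#0000ff` → cut (S906, F726). Control points (SVG): P0=(234.641,16.905), P1=(207.314,107.041), P2=(185.409,145.015); sampled at t=k/5. Machine vertices: (234.641,206.722) → (223.927,172.754) → (213.647,142.959) → (203.801,117.337) → (194.388,95.888) → (185.409,78.612). Open path.

**Shape 4** — `<path>` regular polygon, stroke `#008000` → score (S648, F1965). Machine vertices: (162.860,88.374) → (231.374,143.176) → (286.176,74.662) → (217.662,19.860) → (162.860,88.374). Closed: final G1 returns to the first vertex.

; LightBurn 1.5.06
; GRBL device profile, absolute coords
G21
G90
G00 X123.329 Y97.802
M3 S648
G1 X44.676 Y163.583 F1965
G1 X79.297 Y149.171
G1 X18.649 Y82.249
G1 X251.241 Y217.399
G1 X51.503 Y113.522
M5
G00 X79.780 Y131.207
M3 S648
G1 X139.831 Y116.068 F1965
G1 X143.990 Y54.278
G1 X86.509 Y31.228
G1 X46.825 Y78.773
G1 X79.780 Y131.207
M5
G00 X234.641 Y206.722
M3 S906
G1 X223.927 Y172.754 F726
G1 X213.647 Y142.959
G1 X203.801 Y117.337
G1 X194.388 Y95.888
G1 X185.409 Y78.612
M5
G00 X162.860 Y88.374
M3 S648
G1 X231.374 Y143.176 F1965
G1 X286.176 Y74.662
G1 X217.662 Y19.860
G1 X162.860 Y88.374
M5
G00 X0.000 Y0.000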